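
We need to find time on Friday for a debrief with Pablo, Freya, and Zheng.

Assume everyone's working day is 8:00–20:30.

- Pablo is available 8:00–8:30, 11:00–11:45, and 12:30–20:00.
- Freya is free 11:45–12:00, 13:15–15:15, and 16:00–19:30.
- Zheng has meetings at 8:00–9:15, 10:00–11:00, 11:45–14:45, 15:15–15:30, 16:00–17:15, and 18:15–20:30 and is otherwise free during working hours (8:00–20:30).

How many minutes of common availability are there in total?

90 minutes

Zheng free within 08:00–20:30: 09:15–10:00, 11:00–11:45, 14:45–15:15, 15:30–16:00, 17:15–18:15.
Pablo ∩ Freya: 13:15–15:15, 16:00–19:30.
Pablo ∩ Freya ∩ Zheng: 14:45–15:15, 17:15–18:15.
Total common minutes: 30 + 60 = 90.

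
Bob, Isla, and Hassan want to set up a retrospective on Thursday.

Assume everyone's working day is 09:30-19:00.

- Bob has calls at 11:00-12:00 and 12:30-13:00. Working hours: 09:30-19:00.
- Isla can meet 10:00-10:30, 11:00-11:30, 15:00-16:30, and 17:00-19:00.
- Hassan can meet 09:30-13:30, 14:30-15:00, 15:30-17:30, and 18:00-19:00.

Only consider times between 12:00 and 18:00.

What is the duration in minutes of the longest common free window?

Bob free within 09:30–19:00: 09:30–11:00, 12:00–12:30, 13:00–19:00.
Bob ∩ Isla: 10:00–10:30, 15:00–16:30, 17:00–19:00.
Bob ∩ Isla ∩ Hassan: 10:00–10:30, 15:30–16:30, 17:00–17:30, 18:00–19:00.
Restricted to 12:00–18:00: 15:30–16:30, 17:00–17:30.
Common window lengths: 60, 30 min; longest is 60.

60 minutes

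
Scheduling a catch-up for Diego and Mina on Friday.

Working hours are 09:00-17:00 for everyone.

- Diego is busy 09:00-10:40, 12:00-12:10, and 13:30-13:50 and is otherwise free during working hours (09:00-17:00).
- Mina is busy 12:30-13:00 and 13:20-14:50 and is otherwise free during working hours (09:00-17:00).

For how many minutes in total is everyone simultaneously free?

Diego free within 09:00–17:00: 10:40–12:00, 12:10–13:30, 13:50–17:00.
Mina free within 09:00–17:00: 09:00–12:30, 13:00–13:20, 14:50–17:00.
Diego ∩ Mina: 10:40–12:00, 12:10–12:30, 13:00–13:20, 14:50–17:00.
Total common minutes: 80 + 20 + 20 + 130 = 250.

250 minutes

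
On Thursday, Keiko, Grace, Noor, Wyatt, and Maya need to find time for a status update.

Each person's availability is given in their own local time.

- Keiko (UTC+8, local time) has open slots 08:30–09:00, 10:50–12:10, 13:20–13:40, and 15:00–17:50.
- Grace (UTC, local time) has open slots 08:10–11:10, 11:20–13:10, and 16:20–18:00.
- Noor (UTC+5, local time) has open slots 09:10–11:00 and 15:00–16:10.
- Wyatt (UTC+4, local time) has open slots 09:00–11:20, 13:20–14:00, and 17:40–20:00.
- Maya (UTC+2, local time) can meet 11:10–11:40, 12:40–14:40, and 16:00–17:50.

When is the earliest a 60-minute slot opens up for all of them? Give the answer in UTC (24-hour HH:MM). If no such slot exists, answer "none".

none

Keiko → UTC: 00:30–01:00, 02:50–04:10, 05:20–05:40, 07:00–09:50.
Grace → UTC: 08:10–11:10, 11:20–13:10, 16:20–18:00.
Noor → UTC: 04:10–06:00, 10:00–11:10.
Wyatt → UTC: 05:00–07:20, 09:20–10:00, 13:40–16:00.
Maya → UTC: 09:10–09:40, 10:40–12:40, 14:00–15:50.
Keiko ∩ Grace: 08:10–09:50.
Keiko ∩ Grace ∩ Noor: (none).
Keiko ∩ Grace ∩ Noor ∩ Wyatt: (none).
Keiko ∩ Grace ∩ Noor ∩ Wyatt ∩ Maya: (none).
Windows ≥ 60 min: (none).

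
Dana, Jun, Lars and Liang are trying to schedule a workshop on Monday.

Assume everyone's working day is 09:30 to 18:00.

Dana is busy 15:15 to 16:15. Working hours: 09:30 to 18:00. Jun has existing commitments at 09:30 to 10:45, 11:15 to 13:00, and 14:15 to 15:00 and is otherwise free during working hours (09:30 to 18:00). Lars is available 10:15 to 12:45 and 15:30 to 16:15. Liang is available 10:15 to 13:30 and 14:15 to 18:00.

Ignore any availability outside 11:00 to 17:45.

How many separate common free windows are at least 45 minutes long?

0

Dana free within 09:30–18:00: 09:30–15:15, 16:15–18:00.
Jun free within 09:30–18:00: 10:45–11:15, 13:00–14:15, 15:00–18:00.
Dana ∩ Jun: 10:45–11:15, 13:00–14:15, 15:00–15:15, 16:15–18:00.
Dana ∩ Jun ∩ Lars: 10:45–11:15.
Dana ∩ Jun ∩ Lars ∩ Liang: 10:45–11:15.
Restricted to 11:00–17:45: 11:00–11:15.
Windows ≥ 45 min: (none).
That's 0 windows.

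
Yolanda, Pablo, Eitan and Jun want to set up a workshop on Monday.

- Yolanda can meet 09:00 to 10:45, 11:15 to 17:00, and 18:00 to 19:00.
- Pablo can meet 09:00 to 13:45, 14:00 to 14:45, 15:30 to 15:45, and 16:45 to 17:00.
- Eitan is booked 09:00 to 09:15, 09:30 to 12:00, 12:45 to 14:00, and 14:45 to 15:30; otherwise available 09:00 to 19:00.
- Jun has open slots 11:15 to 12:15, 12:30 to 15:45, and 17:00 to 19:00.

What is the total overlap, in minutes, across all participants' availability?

Eitan free within 09:00–19:00: 09:15–09:30, 12:00–12:45, 14:00–14:45, 15:30–19:00.
Yolanda ∩ Pablo: 09:00–10:45, 11:15–13:45, 14:00–14:45, 15:30–15:45, 16:45–17:00.
Yolanda ∩ Pablo ∩ Eitan: 09:15–09:30, 12:00–12:45, 14:00–14:45, 15:30–15:45, 16:45–17:00.
Yolanda ∩ Pablo ∩ Eitan ∩ Jun: 12:00–12:15, 12:30–12:45, 14:00–14:45, 15:30–15:45.
Total common minutes: 15 + 15 + 45 + 15 = 90.

90 minutes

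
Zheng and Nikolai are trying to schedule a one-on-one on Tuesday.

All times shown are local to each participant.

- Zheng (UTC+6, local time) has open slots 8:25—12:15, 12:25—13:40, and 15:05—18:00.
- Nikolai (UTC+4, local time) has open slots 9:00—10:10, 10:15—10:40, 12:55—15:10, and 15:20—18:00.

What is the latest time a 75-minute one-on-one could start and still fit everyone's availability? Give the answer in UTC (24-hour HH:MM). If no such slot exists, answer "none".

Zheng → UTC: 02:25–06:15, 06:25–07:40, 09:05–12:00.
Nikolai → UTC: 05:00–06:10, 06:15–06:40, 08:55–11:10, 11:20–14:00.
Zheng ∩ Nikolai: 05:00–06:10, 06:25–06:40, 09:05–11:10, 11:20–12:00.
Windows ≥ 75 min: 09:05–11:10.
Latest start in the last window 09:05–11:10 is 11:10 − 75 min = 09:55.

09:55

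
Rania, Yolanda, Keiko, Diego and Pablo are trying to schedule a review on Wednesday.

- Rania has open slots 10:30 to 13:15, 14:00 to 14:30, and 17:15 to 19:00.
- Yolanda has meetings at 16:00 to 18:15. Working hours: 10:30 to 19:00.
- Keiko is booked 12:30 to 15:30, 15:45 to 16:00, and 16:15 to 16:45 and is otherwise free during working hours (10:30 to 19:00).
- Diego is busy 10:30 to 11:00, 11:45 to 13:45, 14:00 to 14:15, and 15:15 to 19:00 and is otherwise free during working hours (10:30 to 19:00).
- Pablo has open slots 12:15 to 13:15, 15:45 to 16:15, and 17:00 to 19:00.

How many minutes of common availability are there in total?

0 minutes

Yolanda free within 10:30–19:00: 10:30–16:00, 18:15–19:00.
Keiko free within 10:30–19:00: 10:30–12:30, 15:30–15:45, 16:00–16:15, 16:45–19:00.
Diego free within 10:30–19:00: 11:00–11:45, 13:45–14:00, 14:15–15:15.
Rania ∩ Yolanda: 10:30–13:15, 14:00–14:30, 18:15–19:00.
Rania ∩ Yolanda ∩ Keiko: 10:30–12:30, 18:15–19:00.
Rania ∩ Yolanda ∩ Keiko ∩ Diego: 11:00–11:45.
Rania ∩ Yolanda ∩ Keiko ∩ Diego ∩ Pablo: (none).
Total common minutes: 0.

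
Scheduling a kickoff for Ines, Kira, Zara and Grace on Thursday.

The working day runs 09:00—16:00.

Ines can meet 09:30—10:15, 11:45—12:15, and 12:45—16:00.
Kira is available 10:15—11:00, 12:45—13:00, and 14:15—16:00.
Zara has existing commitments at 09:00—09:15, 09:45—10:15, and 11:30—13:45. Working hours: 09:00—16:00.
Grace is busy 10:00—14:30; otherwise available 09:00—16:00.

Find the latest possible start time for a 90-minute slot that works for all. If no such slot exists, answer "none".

14:30

Zara free within 09:00–16:00: 09:15–09:45, 10:15–11:30, 13:45–16:00.
Grace free within 09:00–16:00: 09:00–10:00, 14:30–16:00.
Ines ∩ Kira: 12:45–13:00, 14:15–16:00.
Ines ∩ Kira ∩ Zara: 14:15–16:00.
Ines ∩ Kira ∩ Zara ∩ Grace: 14:30–16:00.
Windows ≥ 90 min: 14:30–16:00.
Latest start in the last window 14:30–16:00 is 16:00 − 90 min = 14:30.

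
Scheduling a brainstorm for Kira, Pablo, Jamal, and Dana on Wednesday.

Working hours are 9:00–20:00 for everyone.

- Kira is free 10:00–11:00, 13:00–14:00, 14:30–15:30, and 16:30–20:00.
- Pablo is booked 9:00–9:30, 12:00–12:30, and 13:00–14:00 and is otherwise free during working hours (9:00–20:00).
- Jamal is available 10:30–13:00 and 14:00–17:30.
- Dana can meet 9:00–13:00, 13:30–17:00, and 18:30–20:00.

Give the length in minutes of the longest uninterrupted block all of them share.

60 minutes

Pablo free within 09:00–20:00: 09:30–12:00, 12:30–13:00, 14:00–20:00.
Kira ∩ Pablo: 10:00–11:00, 14:30–15:30, 16:30–20:00.
Kira ∩ Pablo ∩ Jamal: 10:30–11:00, 14:30–15:30, 16:30–17:30.
Kira ∩ Pablo ∩ Jamal ∩ Dana: 10:30–11:00, 14:30–15:30, 16:30–17:00.
Common window lengths: 30, 60, 30 min; longest is 60.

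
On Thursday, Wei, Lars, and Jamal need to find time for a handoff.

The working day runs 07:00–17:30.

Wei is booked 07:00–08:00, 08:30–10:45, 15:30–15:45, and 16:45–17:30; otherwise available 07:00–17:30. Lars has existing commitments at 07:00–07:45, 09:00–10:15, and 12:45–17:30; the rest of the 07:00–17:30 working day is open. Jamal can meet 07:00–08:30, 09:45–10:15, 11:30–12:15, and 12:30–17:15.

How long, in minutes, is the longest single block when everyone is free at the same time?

45 minutes

Wei free within 07:00–17:30: 08:00–08:30, 10:45–15:30, 15:45–16:45.
Lars free within 07:00–17:30: 07:45–09:00, 10:15–12:45.
Wei ∩ Lars: 08:00–08:30, 10:45–12:45.
Wei ∩ Lars ∩ Jamal: 08:00–08:30, 11:30–12:15, 12:30–12:45.
Common window lengths: 30, 45, 15 min; longest is 45.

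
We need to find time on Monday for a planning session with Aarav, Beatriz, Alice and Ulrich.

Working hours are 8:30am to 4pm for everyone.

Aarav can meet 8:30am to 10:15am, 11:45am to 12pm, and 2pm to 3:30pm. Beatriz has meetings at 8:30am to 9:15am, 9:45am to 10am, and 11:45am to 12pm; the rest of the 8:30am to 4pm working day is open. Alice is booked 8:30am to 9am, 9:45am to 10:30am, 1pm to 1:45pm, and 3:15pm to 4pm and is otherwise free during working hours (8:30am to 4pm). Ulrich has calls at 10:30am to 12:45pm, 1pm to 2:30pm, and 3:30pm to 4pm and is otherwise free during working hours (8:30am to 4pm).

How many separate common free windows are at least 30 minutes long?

Beatriz free within 08:30–16:00: 09:15–09:45, 10:00–11:45, 12:00–16:00.
Alice free within 08:30–16:00: 09:00–09:45, 10:30–13:00, 13:45–15:15.
Ulrich free within 08:30–16:00: 08:30–10:30, 12:45–13:00, 14:30–15:30.
Aarav ∩ Beatriz: 09:15–09:45, 10:00–10:15, 14:00–15:30.
Aarav ∩ Beatriz ∩ Alice: 09:15–09:45, 14:00–15:15.
Aarav ∩ Beatriz ∩ Alice ∩ Ulrich: 09:15–09:45, 14:30–15:15.
Windows ≥ 30 min: 09:15–09:45, 14:30–15:15.
That's 2 windows.

2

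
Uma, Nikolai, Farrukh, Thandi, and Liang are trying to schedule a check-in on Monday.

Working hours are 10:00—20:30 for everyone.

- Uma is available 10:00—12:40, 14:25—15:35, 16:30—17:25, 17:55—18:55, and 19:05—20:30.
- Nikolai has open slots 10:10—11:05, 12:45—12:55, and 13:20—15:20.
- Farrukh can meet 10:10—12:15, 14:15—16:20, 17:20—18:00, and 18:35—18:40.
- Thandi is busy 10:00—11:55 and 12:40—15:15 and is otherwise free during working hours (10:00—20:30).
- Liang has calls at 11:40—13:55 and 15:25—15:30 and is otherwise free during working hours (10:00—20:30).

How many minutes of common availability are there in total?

Thandi free within 10:00–20:30: 11:55–12:40, 15:15–20:30.
Liang free within 10:00–20:30: 10:00–11:40, 13:55–15:25, 15:30–20:30.
Uma ∩ Nikolai: 10:10–11:05, 14:25–15:20.
Uma ∩ Nikolai ∩ Farrukh: 10:10–11:05, 14:25–15:20.
Uma ∩ Nikolai ∩ Farrukh ∩ Thandi: 15:15–15:20.
Uma ∩ Nikolai ∩ Farrukh ∩ Thandi ∩ Liang: 15:15–15:20.
Total common minutes: 5.

5 minutes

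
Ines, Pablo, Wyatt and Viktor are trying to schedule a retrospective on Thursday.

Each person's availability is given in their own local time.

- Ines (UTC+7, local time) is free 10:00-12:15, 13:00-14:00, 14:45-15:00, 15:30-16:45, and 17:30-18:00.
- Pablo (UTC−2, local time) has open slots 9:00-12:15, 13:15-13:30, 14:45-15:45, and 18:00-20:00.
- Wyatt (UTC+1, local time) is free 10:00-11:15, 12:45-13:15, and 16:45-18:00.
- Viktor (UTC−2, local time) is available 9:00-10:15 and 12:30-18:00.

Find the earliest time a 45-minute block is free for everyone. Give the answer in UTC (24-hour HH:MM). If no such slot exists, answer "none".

none

Ines → UTC: 03:00–05:15, 06:00–07:00, 07:45–08:00, 08:30–09:45, 10:30–11:00.
Pablo → UTC: 11:00–14:15, 15:15–15:30, 16:45–17:45, 20:00–22:00.
Wyatt → UTC: 09:00–10:15, 11:45–12:15, 15:45–17:00.
Viktor → UTC: 11:00–12:15, 14:30–20:00.
Ines ∩ Pablo: (none).
Ines ∩ Pablo ∩ Wyatt: (none).
Ines ∩ Pablo ∩ Wyatt ∩ Viktor: (none).
Windows ≥ 45 min: (none).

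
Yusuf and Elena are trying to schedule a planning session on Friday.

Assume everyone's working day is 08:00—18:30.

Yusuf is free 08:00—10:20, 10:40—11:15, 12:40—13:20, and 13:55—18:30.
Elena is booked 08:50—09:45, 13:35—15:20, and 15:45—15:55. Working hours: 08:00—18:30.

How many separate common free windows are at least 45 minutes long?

Elena free within 08:00–18:30: 08:00–08:50, 09:45–13:35, 15:20–15:45, 15:55–18:30.
Yusuf ∩ Elena: 08:00–08:50, 09:45–10:20, 10:40–11:15, 12:40–13:20, 15:20–15:45, 15:55–18:30.
Windows ≥ 45 min: 08:00–08:50, 15:55–18:30.
That's 2 windows.

2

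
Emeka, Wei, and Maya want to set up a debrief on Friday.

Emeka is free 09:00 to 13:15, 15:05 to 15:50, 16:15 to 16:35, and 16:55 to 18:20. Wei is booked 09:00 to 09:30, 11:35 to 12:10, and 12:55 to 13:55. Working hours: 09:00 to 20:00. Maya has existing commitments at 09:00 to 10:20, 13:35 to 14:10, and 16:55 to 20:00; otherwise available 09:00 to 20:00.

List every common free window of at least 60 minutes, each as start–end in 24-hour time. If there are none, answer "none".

10:20–11:35

Wei free within 09:00–20:00: 09:30–11:35, 12:10–12:55, 13:55–20:00.
Maya free within 09:00–20:00: 10:20–13:35, 14:10–16:55.
Emeka ∩ Wei: 09:30–11:35, 12:10–12:55, 15:05–15:50, 16:15–16:35, 16:55–18:20.
Emeka ∩ Wei ∩ Maya: 10:20–11:35, 12:10–12:55, 15:05–15:50, 16:15–16:35.
Windows ≥ 60 min: 10:20–11:35.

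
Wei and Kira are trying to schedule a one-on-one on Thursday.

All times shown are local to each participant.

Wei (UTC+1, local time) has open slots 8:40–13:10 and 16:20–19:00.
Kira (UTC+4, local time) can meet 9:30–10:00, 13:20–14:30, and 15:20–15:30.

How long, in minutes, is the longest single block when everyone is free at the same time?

Wei → UTC: 07:40–12:10, 15:20–18:00.
Kira → UTC: 05:30–06:00, 09:20–10:30, 11:20–11:30.
Wei ∩ Kira: 09:20–10:30, 11:20–11:30.
Common window lengths: 70, 10 min; longest is 70.

70 minutes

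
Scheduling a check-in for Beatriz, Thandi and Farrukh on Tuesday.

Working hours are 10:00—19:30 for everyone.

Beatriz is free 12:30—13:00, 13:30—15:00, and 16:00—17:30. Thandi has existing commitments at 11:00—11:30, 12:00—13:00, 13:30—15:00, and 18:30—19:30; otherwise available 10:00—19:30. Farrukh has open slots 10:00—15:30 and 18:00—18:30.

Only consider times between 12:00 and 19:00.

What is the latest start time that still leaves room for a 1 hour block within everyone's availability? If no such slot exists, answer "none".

Thandi free within 10:00–19:30: 10:00–11:00, 11:30–12:00, 13:00–13:30, 15:00–18:30.
Beatriz ∩ Thandi: 16:00–17:30.
Beatriz ∩ Thandi ∩ Farrukh: (none).
Restricted to 12:00–19:00: (none).
Windows ≥ 60 min: (none).

none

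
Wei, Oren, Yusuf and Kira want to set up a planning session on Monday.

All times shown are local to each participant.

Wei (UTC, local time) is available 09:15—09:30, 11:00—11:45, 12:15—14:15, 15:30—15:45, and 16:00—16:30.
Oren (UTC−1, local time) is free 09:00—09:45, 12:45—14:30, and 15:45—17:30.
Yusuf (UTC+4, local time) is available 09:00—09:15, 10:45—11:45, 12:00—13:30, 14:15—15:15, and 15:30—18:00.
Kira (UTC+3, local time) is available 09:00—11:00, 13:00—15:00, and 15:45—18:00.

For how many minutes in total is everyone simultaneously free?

15 minutes

Wei → UTC: 09:15–09:30, 11:00–11:45, 12:15–14:15, 15:30–15:45, 16:00–16:30.
Oren → UTC: 10:00–10:45, 13:45–15:30, 16:45–18:30.
Yusuf → UTC: 05:00–05:15, 06:45–07:45, 08:00–09:30, 10:15–11:15, 11:30–14:00.
Kira → UTC: 06:00–08:00, 10:00–12:00, 12:45–15:00.
Wei ∩ Oren: 13:45–14:15.
Wei ∩ Oren ∩ Yusuf: 13:45–14:00.
Wei ∩ Oren ∩ Yusuf ∩ Kira: 13:45–14:00.
Total common minutes: 15.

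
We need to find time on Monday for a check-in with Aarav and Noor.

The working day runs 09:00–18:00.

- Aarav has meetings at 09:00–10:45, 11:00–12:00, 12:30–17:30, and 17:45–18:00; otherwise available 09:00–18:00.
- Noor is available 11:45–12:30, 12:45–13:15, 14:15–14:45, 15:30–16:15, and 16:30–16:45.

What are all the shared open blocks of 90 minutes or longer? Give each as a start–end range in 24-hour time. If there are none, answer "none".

none

Aarav free within 09:00–18:00: 10:45–11:00, 12:00–12:30, 17:30–17:45.
Aarav ∩ Noor: 12:00–12:30.
Windows ≥ 90 min: (none).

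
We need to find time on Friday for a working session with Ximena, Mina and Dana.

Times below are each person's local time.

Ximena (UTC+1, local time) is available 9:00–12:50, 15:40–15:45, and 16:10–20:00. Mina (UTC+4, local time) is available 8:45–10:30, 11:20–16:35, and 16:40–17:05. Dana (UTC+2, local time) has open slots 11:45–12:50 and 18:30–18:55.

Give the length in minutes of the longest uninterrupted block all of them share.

65 minutes

Ximena → UTC: 08:00–11:50, 14:40–14:45, 15:10–19:00.
Mina → UTC: 04:45–06:30, 07:20–12:35, 12:40–13:05.
Dana → UTC: 09:45–10:50, 16:30–16:55.
Ximena ∩ Mina: 08:00–11:50.
Ximena ∩ Mina ∩ Dana: 09:45–10:50.
Single common window of 65 minutes.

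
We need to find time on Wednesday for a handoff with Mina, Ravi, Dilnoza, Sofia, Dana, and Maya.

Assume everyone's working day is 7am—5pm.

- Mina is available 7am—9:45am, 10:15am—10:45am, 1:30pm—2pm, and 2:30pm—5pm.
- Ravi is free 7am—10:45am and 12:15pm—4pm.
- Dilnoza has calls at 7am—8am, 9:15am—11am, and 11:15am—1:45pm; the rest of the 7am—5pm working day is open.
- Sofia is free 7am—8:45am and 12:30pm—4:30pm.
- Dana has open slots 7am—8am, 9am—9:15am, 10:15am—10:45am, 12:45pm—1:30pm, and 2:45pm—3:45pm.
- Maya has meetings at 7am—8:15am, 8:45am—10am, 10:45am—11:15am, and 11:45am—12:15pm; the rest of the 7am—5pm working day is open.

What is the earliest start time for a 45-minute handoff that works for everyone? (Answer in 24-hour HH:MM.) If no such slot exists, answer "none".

14:45

Dilnoza free within 07:00–17:00: 08:00–09:15, 11:00–11:15, 13:45–17:00.
Maya free within 07:00–17:00: 08:15–08:45, 10:00–10:45, 11:15–11:45, 12:15–17:00.
Mina ∩ Ravi: 07:00–09:45, 10:15–10:45, 13:30–14:00, 14:30–16:00.
Mina ∩ Ravi ∩ Dilnoza: 08:00–09:15, 13:45–14:00, 14:30–16:00.
Mina ∩ Ravi ∩ Dilnoza ∩ Sofia: 08:00–08:45, 13:45–14:00, 14:30–16:00.
Mina ∩ Ravi ∩ Dilnoza ∩ Sofia ∩ Dana: 14:45–15:45.
Mina ∩ Ravi ∩ Dilnoza ∩ Sofia ∩ Dana ∩ Maya: 14:45–15:45.
Windows ≥ 45 min: 14:45–15:45.
Earliest such window starts at 14:45.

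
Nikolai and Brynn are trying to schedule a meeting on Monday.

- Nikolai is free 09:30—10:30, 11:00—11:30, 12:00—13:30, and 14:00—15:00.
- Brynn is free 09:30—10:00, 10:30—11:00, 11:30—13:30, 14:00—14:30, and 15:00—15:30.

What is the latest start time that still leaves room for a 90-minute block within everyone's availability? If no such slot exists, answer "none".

Nikolai ∩ Brynn: 09:30–10:00, 12:00–13:30, 14:00–14:30.
Windows ≥ 90 min: 12:00–13:30.
Latest start in the last window 12:00–13:30 is 13:30 − 90 min = 12:00.

12:00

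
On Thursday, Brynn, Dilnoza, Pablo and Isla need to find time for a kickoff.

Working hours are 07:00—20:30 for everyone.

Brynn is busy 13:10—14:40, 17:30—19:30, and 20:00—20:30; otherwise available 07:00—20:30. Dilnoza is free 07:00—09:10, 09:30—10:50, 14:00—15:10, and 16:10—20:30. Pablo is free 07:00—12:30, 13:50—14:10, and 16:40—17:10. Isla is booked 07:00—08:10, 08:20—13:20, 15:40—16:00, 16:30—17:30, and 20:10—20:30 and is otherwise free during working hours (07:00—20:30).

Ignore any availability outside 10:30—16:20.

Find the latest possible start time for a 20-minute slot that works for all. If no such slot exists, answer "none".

Brynn free within 07:00–20:30: 07:00–13:10, 14:40–17:30, 19:30–20:00.
Isla free within 07:00–20:30: 08:10–08:20, 13:20–15:40, 16:00–16:30, 17:30–20:10.
Brynn ∩ Dilnoza: 07:00–09:10, 09:30–10:50, 14:40–15:10, 16:10–17:30, 19:30–20:00.
Brynn ∩ Dilnoza ∩ Pablo: 07:00–09:10, 09:30–10:50, 16:40–17:10.
Brynn ∩ Dilnoza ∩ Pablo ∩ Isla: 08:10–08:20.
Restricted to 10:30–16:20: (none).
Windows ≥ 20 min: (none).

none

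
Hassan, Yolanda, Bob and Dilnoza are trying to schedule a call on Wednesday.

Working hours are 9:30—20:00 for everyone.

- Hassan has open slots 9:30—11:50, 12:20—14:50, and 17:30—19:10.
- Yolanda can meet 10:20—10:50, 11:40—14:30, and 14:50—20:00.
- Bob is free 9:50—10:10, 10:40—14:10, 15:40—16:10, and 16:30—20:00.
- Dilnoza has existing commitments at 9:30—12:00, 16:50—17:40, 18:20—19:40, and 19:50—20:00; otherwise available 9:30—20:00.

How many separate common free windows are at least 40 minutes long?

2

Dilnoza free within 09:30–20:00: 12:00–16:50, 17:40–18:20, 19:40–19:50.
Hassan ∩ Yolanda: 10:20–10:50, 11:40–11:50, 12:20–14:30, 17:30–19:10.
Hassan ∩ Yolanda ∩ Bob: 10:40–10:50, 11:40–11:50, 12:20–14:10, 17:30–19:10.
Hassan ∩ Yolanda ∩ Bob ∩ Dilnoza: 12:20–14:10, 17:40–18:20.
Windows ≥ 40 min: 12:20–14:10, 17:40–18:20.
That's 2 windows.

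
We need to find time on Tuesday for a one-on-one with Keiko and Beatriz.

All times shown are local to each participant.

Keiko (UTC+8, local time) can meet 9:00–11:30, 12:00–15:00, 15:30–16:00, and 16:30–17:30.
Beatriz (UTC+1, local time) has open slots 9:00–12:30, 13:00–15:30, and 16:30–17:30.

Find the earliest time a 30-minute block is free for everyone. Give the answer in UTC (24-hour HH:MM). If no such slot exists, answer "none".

08:30

Keiko → UTC: 01:00–03:30, 04:00–07:00, 07:30–08:00, 08:30–09:30.
Beatriz → UTC: 08:00–11:30, 12:00–14:30, 15:30–16:30.
Keiko ∩ Beatriz: 08:30–09:30.
Windows ≥ 30 min: 08:30–09:30.
Earliest such window starts at 08:30.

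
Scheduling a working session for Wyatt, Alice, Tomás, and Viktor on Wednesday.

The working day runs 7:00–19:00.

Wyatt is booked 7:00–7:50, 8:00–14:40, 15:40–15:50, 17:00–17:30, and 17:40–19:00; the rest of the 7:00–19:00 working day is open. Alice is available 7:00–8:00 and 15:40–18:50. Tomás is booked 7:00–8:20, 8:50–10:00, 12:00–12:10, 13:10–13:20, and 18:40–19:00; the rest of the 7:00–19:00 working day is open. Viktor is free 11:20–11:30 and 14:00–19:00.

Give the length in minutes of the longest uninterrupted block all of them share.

Wyatt free within 07:00–19:00: 07:50–08:00, 14:40–15:40, 15:50–17:00, 17:30–17:40.
Tomás free within 07:00–19:00: 08:20–08:50, 10:00–12:00, 12:10–13:10, 13:20–18:40.
Wyatt ∩ Alice: 07:50–08:00, 15:50–17:00, 17:30–17:40.
Wyatt ∩ Alice ∩ Tomás: 15:50–17:00, 17:30–17:40.
Wyatt ∩ Alice ∩ Tomás ∩ Viktor: 15:50–17:00, 17:30–17:40.
Common window lengths: 70, 10 min; longest is 70.

70 minutes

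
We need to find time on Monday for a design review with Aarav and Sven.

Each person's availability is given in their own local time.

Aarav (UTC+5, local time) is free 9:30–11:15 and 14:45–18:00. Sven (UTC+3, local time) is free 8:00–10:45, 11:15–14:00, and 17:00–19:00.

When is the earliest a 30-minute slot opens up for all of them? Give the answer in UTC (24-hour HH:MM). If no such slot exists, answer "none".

Aarav → UTC: 04:30–06:15, 09:45–13:00.
Sven → UTC: 05:00–07:45, 08:15–11:00, 14:00–16:00.
Aarav ∩ Sven: 05:00–06:15, 09:45–11:00.
Windows ≥ 30 min: 05:00–06:15, 09:45–11:00.
Earliest such window starts at 05:00.

05:00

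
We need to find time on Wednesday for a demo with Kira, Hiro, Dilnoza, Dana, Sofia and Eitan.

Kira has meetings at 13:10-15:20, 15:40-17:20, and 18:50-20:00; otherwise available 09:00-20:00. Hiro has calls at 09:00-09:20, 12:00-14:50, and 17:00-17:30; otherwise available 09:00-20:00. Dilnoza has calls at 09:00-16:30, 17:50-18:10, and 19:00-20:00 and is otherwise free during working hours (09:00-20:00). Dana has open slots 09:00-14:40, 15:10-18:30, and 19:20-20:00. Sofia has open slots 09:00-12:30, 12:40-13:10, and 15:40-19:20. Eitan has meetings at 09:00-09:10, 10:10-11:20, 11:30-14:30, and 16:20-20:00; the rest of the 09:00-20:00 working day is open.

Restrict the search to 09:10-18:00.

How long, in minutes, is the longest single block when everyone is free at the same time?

Kira free within 09:00–20:00: 09:00–13:10, 15:20–15:40, 17:20–18:50.
Hiro free within 09:00–20:00: 09:20–12:00, 14:50–17:00, 17:30–20:00.
Dilnoza free within 09:00–20:00: 16:30–17:50, 18:10–19:00.
Eitan free within 09:00–20:00: 09:10–10:10, 11:20–11:30, 14:30–16:20.
Kira ∩ Hiro: 09:20–12:00, 15:20–15:40, 17:30–18:50.
Kira ∩ Hiro ∩ Dilnoza: 17:30–17:50, 18:10–18:50.
Kira ∩ Hiro ∩ Dilnoza ∩ Dana: 17:30–17:50, 18:10–18:30.
Kira ∩ Hiro ∩ Dilnoza ∩ Dana ∩ Sofia: 17:30–17:50, 18:10–18:30.
Kira ∩ Hiro ∩ Dilnoza ∩ Dana ∩ Sofia ∩ Eitan: (none).
Restricted to 09:10–18:00: (none).
No common window.

0 minutes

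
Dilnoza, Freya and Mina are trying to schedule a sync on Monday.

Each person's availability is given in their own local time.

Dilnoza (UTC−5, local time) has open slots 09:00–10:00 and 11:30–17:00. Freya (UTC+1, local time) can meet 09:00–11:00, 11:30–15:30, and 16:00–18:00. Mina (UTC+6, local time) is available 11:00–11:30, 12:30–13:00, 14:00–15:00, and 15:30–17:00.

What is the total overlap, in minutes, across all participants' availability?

Dilnoza → UTC: 14:00–15:00, 16:30–22:00.
Freya → UTC: 08:00–10:00, 10:30–14:30, 15:00–17:00.
Mina → UTC: 05:00–05:30, 06:30–07:00, 08:00–09:00, 09:30–11:00.
Dilnoza ∩ Freya: 14:00–14:30, 16:30–17:00.
Dilnoza ∩ Freya ∩ Mina: (none).
Total common minutes: 0.

0 minutes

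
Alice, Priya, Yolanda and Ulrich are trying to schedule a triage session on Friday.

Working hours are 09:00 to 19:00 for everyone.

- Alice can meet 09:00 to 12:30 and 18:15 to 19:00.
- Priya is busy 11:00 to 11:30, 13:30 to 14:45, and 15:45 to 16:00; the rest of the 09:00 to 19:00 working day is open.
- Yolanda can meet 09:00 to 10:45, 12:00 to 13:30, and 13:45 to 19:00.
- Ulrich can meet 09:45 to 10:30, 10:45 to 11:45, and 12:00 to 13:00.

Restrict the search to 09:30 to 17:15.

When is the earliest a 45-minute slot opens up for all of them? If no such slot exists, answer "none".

Priya free within 09:00–19:00: 09:00–11:00, 11:30–13:30, 14:45–15:45, 16:00–19:00.
Alice ∩ Priya: 09:00–11:00, 11:30–12:30, 18:15–19:00.
Alice ∩ Priya ∩ Yolanda: 09:00–10:45, 12:00–12:30, 18:15–19:00.
Alice ∩ Priya ∩ Yolanda ∩ Ulrich: 09:45–10:30, 12:00–12:30.
Restricted to 09:30–17:15: 09:45–10:30, 12:00–12:30.
Windows ≥ 45 min: 09:45–10:30.
Earliest such window starts at 09:45.

09:45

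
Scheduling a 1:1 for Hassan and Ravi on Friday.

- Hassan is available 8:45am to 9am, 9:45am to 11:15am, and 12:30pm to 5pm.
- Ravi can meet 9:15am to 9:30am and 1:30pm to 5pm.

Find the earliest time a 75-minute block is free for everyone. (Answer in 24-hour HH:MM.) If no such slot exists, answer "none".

Hassan ∩ Ravi: 13:30–17:00.
Windows ≥ 75 min: 13:30–17:00.
Earliest such window starts at 13:30.

13:30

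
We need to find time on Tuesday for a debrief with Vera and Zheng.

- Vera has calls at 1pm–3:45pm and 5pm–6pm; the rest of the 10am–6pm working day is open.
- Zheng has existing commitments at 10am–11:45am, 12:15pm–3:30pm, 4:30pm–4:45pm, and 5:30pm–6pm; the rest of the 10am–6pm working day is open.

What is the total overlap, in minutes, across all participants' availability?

90 minutes

Vera free within 10:00–18:00: 10:00–13:00, 15:45–17:00.
Zheng free within 10:00–18:00: 11:45–12:15, 15:30–16:30, 16:45–17:30.
Vera ∩ Zheng: 11:45–12:15, 15:45–16:30, 16:45–17:00.
Total common minutes: 30 + 45 + 15 = 90.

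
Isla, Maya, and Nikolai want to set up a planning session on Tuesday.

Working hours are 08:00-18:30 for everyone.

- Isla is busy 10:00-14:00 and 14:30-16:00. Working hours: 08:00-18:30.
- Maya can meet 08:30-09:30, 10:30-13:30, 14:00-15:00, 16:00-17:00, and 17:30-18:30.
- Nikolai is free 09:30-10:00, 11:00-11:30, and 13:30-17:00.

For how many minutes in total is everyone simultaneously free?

Isla free within 08:00–18:30: 08:00–10:00, 14:00–14:30, 16:00–18:30.
Isla ∩ Maya: 08:30–09:30, 14:00–14:30, 16:00–17:00, 17:30–18:30.
Isla ∩ Maya ∩ Nikolai: 14:00–14:30, 16:00–17:00.
Total common minutes: 30 + 60 = 90.

90 minutes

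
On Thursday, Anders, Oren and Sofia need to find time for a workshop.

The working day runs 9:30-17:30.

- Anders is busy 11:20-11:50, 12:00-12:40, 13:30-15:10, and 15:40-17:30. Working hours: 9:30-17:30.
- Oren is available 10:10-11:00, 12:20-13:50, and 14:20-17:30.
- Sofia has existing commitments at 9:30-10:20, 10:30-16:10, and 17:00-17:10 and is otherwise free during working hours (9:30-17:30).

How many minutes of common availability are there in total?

10 minutes

Anders free within 09:30–17:30: 09:30–11:20, 11:50–12:00, 12:40–13:30, 15:10–15:40.
Sofia free within 09:30–17:30: 10:20–10:30, 16:10–17:00, 17:10–17:30.
Anders ∩ Oren: 10:10–11:00, 12:40–13:30, 15:10–15:40.
Anders ∩ Oren ∩ Sofia: 10:20–10:30.
Total common minutes: 10.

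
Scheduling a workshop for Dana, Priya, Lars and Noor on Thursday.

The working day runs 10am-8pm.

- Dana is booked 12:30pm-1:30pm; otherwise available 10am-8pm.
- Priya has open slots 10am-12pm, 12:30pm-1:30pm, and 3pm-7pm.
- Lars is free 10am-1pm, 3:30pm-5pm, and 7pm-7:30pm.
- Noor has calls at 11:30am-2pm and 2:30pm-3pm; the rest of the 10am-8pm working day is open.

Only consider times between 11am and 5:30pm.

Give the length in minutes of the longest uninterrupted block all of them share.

90 minutes

Dana free within 10:00–20:00: 10:00–12:30, 13:30–20:00.
Noor free within 10:00–20:00: 10:00–11:30, 14:00–14:30, 15:00–20:00.
Dana ∩ Priya: 10:00–12:00, 15:00–19:00.
Dana ∩ Priya ∩ Lars: 10:00–12:00, 15:30–17:00.
Dana ∩ Priya ∩ Lars ∩ Noor: 10:00–11:30, 15:30–17:00.
Restricted to 11:00–17:30: 11:00–11:30, 15:30–17:00.
Common window lengths: 30, 90 min; longest is 90.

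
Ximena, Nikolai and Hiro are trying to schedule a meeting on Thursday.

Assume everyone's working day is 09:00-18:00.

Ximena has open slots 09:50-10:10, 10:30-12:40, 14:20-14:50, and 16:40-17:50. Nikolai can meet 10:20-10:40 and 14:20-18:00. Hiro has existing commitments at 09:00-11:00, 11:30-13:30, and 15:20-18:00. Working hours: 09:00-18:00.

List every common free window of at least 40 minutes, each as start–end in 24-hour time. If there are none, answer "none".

none

Hiro free within 09:00–18:00: 11:00–11:30, 13:30–15:20.
Ximena ∩ Nikolai: 10:30–10:40, 14:20–14:50, 16:40–17:50.
Ximena ∩ Nikolai ∩ Hiro: 14:20–14:50.
Windows ≥ 40 min: (none).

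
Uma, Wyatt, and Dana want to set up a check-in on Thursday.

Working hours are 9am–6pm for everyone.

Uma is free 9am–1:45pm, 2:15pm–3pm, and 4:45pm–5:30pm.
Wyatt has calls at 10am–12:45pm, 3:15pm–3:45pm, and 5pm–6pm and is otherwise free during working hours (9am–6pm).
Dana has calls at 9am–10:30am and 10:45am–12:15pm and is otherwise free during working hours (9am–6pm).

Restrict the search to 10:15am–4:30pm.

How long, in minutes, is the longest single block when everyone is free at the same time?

Wyatt free within 09:00–18:00: 09:00–10:00, 12:45–15:15, 15:45–17:00.
Dana free within 09:00–18:00: 10:30–10:45, 12:15–18:00.
Uma ∩ Wyatt: 09:00–10:00, 12:45–13:45, 14:15–15:00, 16:45–17:00.
Uma ∩ Wyatt ∩ Dana: 12:45–13:45, 14:15–15:00, 16:45–17:00.
Restricted to 10:15–16:30: 12:45–13:45, 14:15–15:00.
Common window lengths: 60, 45 min; longest is 60.

60 minutes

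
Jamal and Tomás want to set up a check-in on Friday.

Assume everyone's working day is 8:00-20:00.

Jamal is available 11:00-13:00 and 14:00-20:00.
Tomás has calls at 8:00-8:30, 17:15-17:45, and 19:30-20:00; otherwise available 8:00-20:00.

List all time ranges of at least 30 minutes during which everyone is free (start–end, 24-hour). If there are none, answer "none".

11:00–13:00, 14:00–17:15, 17:45–19:30

Tomás free within 08:00–20:00: 08:30–17:15, 17:45–19:30.
Jamal ∩ Tomás: 11:00–13:00, 14:00–17:15, 17:45–19:30.
Windows ≥ 30 min: 11:00–13:00, 14:00–17:15, 17:45–19:30.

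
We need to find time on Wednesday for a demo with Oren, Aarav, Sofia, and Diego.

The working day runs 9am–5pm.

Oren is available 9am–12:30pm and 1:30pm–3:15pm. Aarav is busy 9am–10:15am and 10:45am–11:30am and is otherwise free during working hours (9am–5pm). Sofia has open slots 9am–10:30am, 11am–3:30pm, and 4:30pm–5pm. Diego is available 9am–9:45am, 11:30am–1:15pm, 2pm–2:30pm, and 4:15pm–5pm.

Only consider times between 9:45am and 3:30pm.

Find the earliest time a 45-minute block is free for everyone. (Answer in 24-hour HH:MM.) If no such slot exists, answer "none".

Aarav free within 09:00–17:00: 10:15–10:45, 11:30–17:00.
Oren ∩ Aarav: 10:15–10:45, 11:30–12:30, 13:30–15:15.
Oren ∩ Aarav ∩ Sofia: 10:15–10:30, 11:30–12:30, 13:30–15:15.
Oren ∩ Aarav ∩ Sofia ∩ Diego: 11:30–12:30, 14:00–14:30.
Restricted to 09:45–15:30: 11:30–12:30, 14:00–14:30.
Windows ≥ 45 min: 11:30–12:30.
Earliest such window starts at 11:30.

11:30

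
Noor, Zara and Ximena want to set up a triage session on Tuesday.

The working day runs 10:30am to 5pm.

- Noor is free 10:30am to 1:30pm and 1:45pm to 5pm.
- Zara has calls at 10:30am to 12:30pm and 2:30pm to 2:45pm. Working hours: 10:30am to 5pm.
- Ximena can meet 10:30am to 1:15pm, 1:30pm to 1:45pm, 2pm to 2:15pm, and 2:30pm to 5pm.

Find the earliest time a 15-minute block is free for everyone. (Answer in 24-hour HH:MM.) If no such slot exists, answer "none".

Zara free within 10:30–17:00: 12:30–14:30, 14:45–17:00.
Noor ∩ Zara: 12:30–13:30, 13:45–14:30, 14:45–17:00.
Noor ∩ Zara ∩ Ximena: 12:30–13:15, 14:00–14:15, 14:45–17:00.
Windows ≥ 15 min: 12:30–13:15, 14:00–14:15, 14:45–17:00.
Earliest such window starts at 12:30.

12:30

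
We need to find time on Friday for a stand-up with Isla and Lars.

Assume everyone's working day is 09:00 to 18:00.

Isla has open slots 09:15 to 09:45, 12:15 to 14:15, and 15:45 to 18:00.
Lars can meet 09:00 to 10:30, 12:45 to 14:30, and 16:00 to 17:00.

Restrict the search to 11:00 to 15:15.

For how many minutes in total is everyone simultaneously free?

90 minutes

Isla ∩ Lars: 09:15–09:45, 12:45–14:15, 16:00–17:00.
Restricted to 11:00–15:15: 12:45–14:15.
Total common minutes: 90.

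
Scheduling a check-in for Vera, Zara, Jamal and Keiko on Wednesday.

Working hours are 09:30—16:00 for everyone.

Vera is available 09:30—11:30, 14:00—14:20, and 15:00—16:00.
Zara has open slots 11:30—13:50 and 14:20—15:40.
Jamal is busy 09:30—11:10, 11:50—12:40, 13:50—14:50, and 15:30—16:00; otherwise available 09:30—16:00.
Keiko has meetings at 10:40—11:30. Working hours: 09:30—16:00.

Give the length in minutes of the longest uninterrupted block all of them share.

Jamal free within 09:30–16:00: 11:10–11:50, 12:40–13:50, 14:50–15:30.
Keiko free within 09:30–16:00: 09:30–10:40, 11:30–16:00.
Vera ∩ Zara: 15:00–15:40.
Vera ∩ Zara ∩ Jamal: 15:00–15:30.
Vera ∩ Zara ∩ Jamal ∩ Keiko: 15:00–15:30.
Single common window of 30 minutes.

30 minutes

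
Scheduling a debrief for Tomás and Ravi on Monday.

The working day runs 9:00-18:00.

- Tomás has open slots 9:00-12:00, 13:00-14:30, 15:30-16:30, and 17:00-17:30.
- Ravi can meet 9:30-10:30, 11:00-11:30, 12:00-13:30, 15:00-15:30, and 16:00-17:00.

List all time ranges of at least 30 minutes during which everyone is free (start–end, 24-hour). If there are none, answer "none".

09:30–10:30, 11:00–11:30, 13:00–13:30, 16:00–16:30

Tomás ∩ Ravi: 09:30–10:30, 11:00–11:30, 13:00–13:30, 16:00–16:30.
Windows ≥ 30 min: 09:30–10:30, 11:00–11:30, 13:00–13:30, 16:00–16:30.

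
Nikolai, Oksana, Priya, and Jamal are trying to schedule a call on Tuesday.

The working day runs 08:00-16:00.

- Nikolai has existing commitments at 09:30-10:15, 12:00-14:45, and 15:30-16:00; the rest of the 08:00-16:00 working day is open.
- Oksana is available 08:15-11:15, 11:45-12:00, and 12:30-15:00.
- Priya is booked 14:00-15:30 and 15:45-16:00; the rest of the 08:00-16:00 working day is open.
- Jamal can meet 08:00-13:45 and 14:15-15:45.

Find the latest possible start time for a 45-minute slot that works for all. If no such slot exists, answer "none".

Nikolai free within 08:00–16:00: 08:00–09:30, 10:15–12:00, 14:45–15:30.
Priya free within 08:00–16:00: 08:00–14:00, 15:30–15:45.
Nikolai ∩ Oksana: 08:15–09:30, 10:15–11:15, 11:45–12:00, 14:45–15:00.
Nikolai ∩ Oksana ∩ Priya: 08:15–09:30, 10:15–11:15, 11:45–12:00.
Nikolai ∩ Oksana ∩ Priya ∩ Jamal: 08:15–09:30, 10:15–11:15, 11:45–12:00.
Windows ≥ 45 min: 08:15–09:30, 10:15–11:15.
Latest start in the last window 10:15–11:15 is 11:15 − 45 min = 10:30.

10:30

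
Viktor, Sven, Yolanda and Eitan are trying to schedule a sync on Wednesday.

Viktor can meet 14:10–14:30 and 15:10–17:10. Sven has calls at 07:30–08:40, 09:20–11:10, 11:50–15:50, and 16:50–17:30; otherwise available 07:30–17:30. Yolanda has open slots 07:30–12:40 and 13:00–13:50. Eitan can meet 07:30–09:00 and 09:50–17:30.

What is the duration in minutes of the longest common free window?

Sven free within 07:30–17:30: 08:40–09:20, 11:10–11:50, 15:50–16:50.
Viktor ∩ Sven: 15:50–16:50.
Viktor ∩ Sven ∩ Yolanda: (none).
Viktor ∩ Sven ∩ Yolanda ∩ Eitan: (none).
No common window.

0 minutes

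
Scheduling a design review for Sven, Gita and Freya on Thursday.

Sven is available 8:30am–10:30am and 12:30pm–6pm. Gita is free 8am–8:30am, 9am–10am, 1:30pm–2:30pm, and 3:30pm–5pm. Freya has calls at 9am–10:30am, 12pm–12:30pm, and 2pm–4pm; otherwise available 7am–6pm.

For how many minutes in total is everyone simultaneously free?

Freya free within 07:00–18:00: 07:00–09:00, 10:30–12:00, 12:30–14:00, 16:00–18:00.
Sven ∩ Gita: 09:00–10:00, 13:30–14:30, 15:30–17:00.
Sven ∩ Gita ∩ Freya: 13:30–14:00, 16:00–17:00.
Total common minutes: 30 + 60 = 90.

90 minutes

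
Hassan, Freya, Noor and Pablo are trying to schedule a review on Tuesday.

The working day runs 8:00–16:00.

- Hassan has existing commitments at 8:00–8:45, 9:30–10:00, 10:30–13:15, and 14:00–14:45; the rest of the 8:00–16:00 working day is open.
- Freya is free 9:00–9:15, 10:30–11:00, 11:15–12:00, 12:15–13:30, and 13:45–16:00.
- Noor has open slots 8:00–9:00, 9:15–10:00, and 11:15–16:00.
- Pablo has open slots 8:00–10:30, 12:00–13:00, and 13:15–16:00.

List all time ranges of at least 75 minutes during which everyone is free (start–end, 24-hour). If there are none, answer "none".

14:45–16:00

Hassan free within 08:00–16:00: 08:45–09:30, 10:00–10:30, 13:15–14:00, 14:45–16:00.
Hassan ∩ Freya: 09:00–09:15, 13:15–13:30, 13:45–14:00, 14:45–16:00.
Hassan ∩ Freya ∩ Noor: 13:15–13:30, 13:45–14:00, 14:45–16:00.
Hassan ∩ Freya ∩ Noor ∩ Pablo: 13:15–13:30, 13:45–14:00, 14:45–16:00.
Windows ≥ 75 min: 14:45–16:00.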